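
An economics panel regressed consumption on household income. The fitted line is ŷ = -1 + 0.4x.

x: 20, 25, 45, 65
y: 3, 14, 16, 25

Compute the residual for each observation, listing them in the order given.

x=20: ŷ = -1 + 0.4·20 = 7; e = 3 − 7 = -4
x=25: ŷ = -1 + 0.4·25 = 9; e = 14 − 9 = 5
x=45: ŷ = -1 + 0.4·45 = 17; e = 16 − 17 = -1
x=65: ŷ = -1 + 0.4·65 = 25; e = 25 − 25 = 0

-4, 5, -1, 0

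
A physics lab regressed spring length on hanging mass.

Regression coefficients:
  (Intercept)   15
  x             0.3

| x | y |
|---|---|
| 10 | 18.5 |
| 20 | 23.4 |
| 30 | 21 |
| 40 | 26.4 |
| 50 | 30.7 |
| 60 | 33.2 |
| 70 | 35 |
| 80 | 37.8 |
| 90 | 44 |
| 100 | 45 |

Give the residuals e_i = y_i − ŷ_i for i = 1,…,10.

0.5, 2.4, -3, -0.6, 0.7, 0.2, -1, -1.2, 2, 0

x=10: ŷ = 15 + 0.3·10 = 18; e = 18.5 − 18 = 0.5
x=20: ŷ = 15 + 0.3·20 = 21; e = 23.4 − 21 = 2.4
x=30: ŷ = 15 + 0.3·30 = 24; e = 21 − 24 = -3
x=40: ŷ = 15 + 0.3·40 = 27; e = 26.4 − 27 = -0.6
x=50: ŷ = 15 + 0.3·50 = 30; e = 30.7 − 30 = 0.7
x=60: ŷ = 15 + 0.3·60 = 33; e = 33.2 − 33 = 0.2
x=70: ŷ = 15 + 0.3·70 = 36; e = 35 − 36 = -1
x=80: ŷ = 15 + 0.3·80 = 39; e = 37.8 − 39 = -1.2
x=90: ŷ = 15 + 0.3·90 = 42; e = 44 − 42 = 2
x=100: ŷ = 15 + 0.3·100 = 45; e = 45 − 45 = 0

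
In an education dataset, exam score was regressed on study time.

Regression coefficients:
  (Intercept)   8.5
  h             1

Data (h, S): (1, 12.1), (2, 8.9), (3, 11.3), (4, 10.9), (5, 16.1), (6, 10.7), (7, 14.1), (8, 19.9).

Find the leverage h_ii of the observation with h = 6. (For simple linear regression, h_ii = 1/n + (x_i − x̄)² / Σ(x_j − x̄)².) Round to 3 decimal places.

h = 0.179

h̄ = (1 + 2 + 3 + 4 + 5 + 6 + 7 + 8)/8 = 4.5
Σ(h − h̄)² = 12.25 + 6.25 + 2.25 + 0.25 + 0.25 + 2.25 + 6.25 + 12.25 = 42
h = 1/8 + (1.5)²/42 = 0.125 + 0.0535714 = 0.179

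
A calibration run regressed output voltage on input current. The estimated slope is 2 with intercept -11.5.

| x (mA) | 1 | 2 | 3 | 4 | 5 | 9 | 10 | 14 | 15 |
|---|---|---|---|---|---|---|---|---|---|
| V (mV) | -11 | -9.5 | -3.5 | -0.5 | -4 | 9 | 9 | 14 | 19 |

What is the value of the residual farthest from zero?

r = 3

x=1: ŷ = -11.5 + 2·1 = -9.5; r = -11 − (-9.5) = -1.5
x=2: ŷ = -11.5 + 2·2 = -7.5; r = -9.5 − (-7.5) = -2
x=3: ŷ = -11.5 + 2·3 = -5.5; r = -3.5 − (-5.5) = 2
x=4: ŷ = -11.5 + 2·4 = -3.5; r = -0.5 − (-3.5) = 3
x=5: ŷ = -11.5 + 2·5 = -1.5; r = -4 − (-1.5) = -2.5
x=9: ŷ = -11.5 + 2·9 = 6.5; r = 9 − 6.5 = 2.5
x=10: ŷ = -11.5 + 2·10 = 8.5; r = 9 − 8.5 = 0.5
x=14: ŷ = -11.5 + 2·14 = 16.5; r = 14 − 16.5 = -2.5
x=15: ŷ = -11.5 + 2·15 = 18.5; r = 19 − 18.5 = 0.5
Largest |r| is 3 at x = 4, residual 3.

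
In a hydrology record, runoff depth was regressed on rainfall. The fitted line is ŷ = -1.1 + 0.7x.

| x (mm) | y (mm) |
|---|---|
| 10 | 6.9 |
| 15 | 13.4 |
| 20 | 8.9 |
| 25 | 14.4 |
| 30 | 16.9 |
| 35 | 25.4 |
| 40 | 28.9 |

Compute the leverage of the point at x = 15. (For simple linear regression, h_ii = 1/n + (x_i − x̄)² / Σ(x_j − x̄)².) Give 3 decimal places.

h = 0.286

x̄ = (10 + 15 + 20 + 25 + 30 + 35 + 40)/7 = 25
Σ(x − x̄)² = 225 + 100 + 25 + 0 + 25 + 100 + 225 = 700
h = 1/7 + (-10)²/700 = 0.142857 + 0.142857 = 0.286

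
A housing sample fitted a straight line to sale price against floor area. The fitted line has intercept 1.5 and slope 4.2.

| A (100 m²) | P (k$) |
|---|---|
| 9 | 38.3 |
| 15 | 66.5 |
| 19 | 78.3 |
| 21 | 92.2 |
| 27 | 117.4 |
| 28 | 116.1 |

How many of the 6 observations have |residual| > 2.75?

A=9: ŷ = 1.5 + 4.2·9 = 39.3; e = 38.3 − 39.3 = -1
A=15: ŷ = 1.5 + 4.2·15 = 64.5; e = 66.5 − 64.5 = 2
A=19: ŷ = 1.5 + 4.2·19 = 81.3; e = 78.3 − 81.3 = -3
A=21: ŷ = 1.5 + 4.2·21 = 89.7; e = 92.2 − 89.7 = 2.5
A=27: ŷ = 1.5 + 4.2·27 = 114.9; e = 117.4 − 114.9 = 2.5
A=28: ŷ = 1.5 + 4.2·28 = 119.1; e = 116.1 − 119.1 = -3
|e| > 2.75: A=19 (|e|=3), A=28 (|e|=3) → 2

2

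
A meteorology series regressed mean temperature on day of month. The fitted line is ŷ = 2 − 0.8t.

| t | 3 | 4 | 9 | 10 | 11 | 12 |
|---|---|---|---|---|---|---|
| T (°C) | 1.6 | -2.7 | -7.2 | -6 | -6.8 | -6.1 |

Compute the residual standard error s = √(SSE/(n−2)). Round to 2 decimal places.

s = 1.77

t=3: ŷ = 2 − 0.8·3 = -0.4; e = 1.6 − (-0.4) = 2
t=4: ŷ = 2 − 0.8·4 = -1.2; e = -2.7 − (-1.2) = -1.5
t=9: ŷ = 2 − 0.8·9 = -5.2; e = -7.2 − (-5.2) = -2
t=10: ŷ = 2 − 0.8·10 = -6; e = -6 − (-6) = 0
t=11: ŷ = 2 − 0.8·11 = -6.8; e = -6.8 − (-6.8) = 0
t=12: ŷ = 2 − 0.8·12 = -7.6; e = -6.1 − (-7.6) = 1.5
SSE = 4 + 2.25 + 4 + 0 + 0 + 2.25 = 12.5
s = √(12.5/4) = √3.125 ≈ 1.77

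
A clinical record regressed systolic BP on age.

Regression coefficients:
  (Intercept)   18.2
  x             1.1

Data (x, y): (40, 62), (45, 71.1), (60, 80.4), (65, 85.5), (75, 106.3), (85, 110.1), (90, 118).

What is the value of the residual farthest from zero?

e = 5.6

x=40: ŷ = 18.2 + 1.1·40 = 62.2; e = 62 − 62.2 = -0.2
x=45: ŷ = 18.2 + 1.1·45 = 67.7; e = 71.1 − 67.7 = 3.4
x=60: ŷ = 18.2 + 1.1·60 = 84.2; e = 80.4 − 84.2 = -3.8
x=65: ŷ = 18.2 + 1.1·65 = 89.7; e = 85.5 − 89.7 = -4.2
x=75: ŷ = 18.2 + 1.1·75 = 100.7; e = 106.3 − 100.7 = 5.6
x=85: ŷ = 18.2 + 1.1·85 = 111.7; e = 110.1 − 111.7 = -1.6
x=90: ŷ = 18.2 + 1.1·90 = 117.2; e = 118 − 117.2 = 0.8
Largest |e| is 5.6 at x = 75, residual 5.6.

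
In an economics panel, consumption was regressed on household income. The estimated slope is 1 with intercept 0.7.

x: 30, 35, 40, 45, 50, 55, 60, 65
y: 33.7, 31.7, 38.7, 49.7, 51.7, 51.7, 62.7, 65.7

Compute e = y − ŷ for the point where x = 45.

e = 4

ŷ = 0.7 + 45 = 45.7
e = 49.7 − 45.7 = 4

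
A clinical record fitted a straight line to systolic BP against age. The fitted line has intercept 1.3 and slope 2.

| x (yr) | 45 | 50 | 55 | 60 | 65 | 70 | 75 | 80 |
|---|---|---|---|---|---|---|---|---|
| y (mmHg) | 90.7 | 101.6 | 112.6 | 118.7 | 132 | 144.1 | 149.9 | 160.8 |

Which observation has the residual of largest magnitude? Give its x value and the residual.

x=45: ŷ = 1.3 + 2·45 = 91.3; e = 90.7 − 91.3 = -0.6
x=50: ŷ = 1.3 + 2·50 = 101.3; e = 101.6 − 101.3 = 0.3
x=55: ŷ = 1.3 + 2·55 = 111.3; e = 112.6 − 111.3 = 1.3
x=60: ŷ = 1.3 + 2·60 = 121.3; e = 118.7 − 121.3 = -2.6
x=65: ŷ = 1.3 + 2·65 = 131.3; e = 132 − 131.3 = 0.7
x=70: ŷ = 1.3 + 2·70 = 141.3; e = 144.1 − 141.3 = 2.8
x=75: ŷ = 1.3 + 2·75 = 151.3; e = 149.9 − 151.3 = -1.4
x=80: ŷ = 1.3 + 2·80 = 161.3; e = 160.8 − 161.3 = -0.5
Largest |e| is 2.8 at x = 70, residual 2.8.

x = 70, e = 2.8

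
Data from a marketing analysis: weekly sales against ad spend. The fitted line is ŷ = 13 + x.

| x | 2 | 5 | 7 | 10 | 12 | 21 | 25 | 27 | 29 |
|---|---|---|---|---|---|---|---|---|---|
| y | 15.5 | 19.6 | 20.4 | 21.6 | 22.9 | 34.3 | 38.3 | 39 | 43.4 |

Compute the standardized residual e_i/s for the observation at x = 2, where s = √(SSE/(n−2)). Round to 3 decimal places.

x=2: ŷ = 13 + 2 = 15; e = 15.5 − 15 = 0.5
x=5: ŷ = 13 + 5 = 18; e = 19.6 − 18 = 1.6
x=7: ŷ = 13 + 7 = 20; e = 20.4 − 20 = 0.4
x=10: ŷ = 13 + 10 = 23; e = 21.6 − 23 = -1.4
x=12: ŷ = 13 + 12 = 25; e = 22.9 − 25 = -2.1
x=21: ŷ = 13 + 21 = 34; e = 34.3 − 34 = 0.3
x=25: ŷ = 13 + 25 = 38; e = 38.3 − 38 = 0.3
x=27: ŷ = 13 + 27 = 40; e = 39 − 40 = -1
x=29: ŷ = 13 + 29 = 42; e = 43.4 − 42 = 1.4
SSE = 0.25 + 2.56 + 0.16 + 1.96 + 4.41 + 0.09 + 0.09 + 1 + 1.96 = 12.48
s = √(12.48/7) = 1.33524
e/s = 0.5 / 1.33524 = 0.374

0.374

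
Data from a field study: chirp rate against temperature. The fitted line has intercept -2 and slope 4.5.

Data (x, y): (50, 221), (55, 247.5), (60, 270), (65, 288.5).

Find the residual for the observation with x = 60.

ŷ = -2 + 4.5·60 = 268
e = 270 − 268 = 2

e = 2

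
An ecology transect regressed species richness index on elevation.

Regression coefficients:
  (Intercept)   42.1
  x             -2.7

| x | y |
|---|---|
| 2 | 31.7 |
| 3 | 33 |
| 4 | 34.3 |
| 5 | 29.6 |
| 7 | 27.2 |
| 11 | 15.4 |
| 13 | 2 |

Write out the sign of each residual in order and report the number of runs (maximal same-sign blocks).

x=2: ŷ = 42.1 − 2.7·2 = 36.7; e = 31.7 − 36.7 = -5
x=3: ŷ = 42.1 − 2.7·3 = 34; e = 33 − 34 = -1
x=4: ŷ = 42.1 − 2.7·4 = 31.3; e = 34.3 − 31.3 = 3
x=5: ŷ = 42.1 − 2.7·5 = 28.6; e = 29.6 − 28.6 = 1
x=7: ŷ = 42.1 − 2.7·7 = 23.2; e = 27.2 − 23.2 = 4
x=11: ŷ = 42.1 − 2.7·11 = 12.4; e = 15.4 − 12.4 = 3
x=13: ŷ = 42.1 − 2.7·13 = 7; e = 2 − 7 = -5
Signs: − − + + + + −
Runs: −×2, +×4, −×1 → 3

3 runs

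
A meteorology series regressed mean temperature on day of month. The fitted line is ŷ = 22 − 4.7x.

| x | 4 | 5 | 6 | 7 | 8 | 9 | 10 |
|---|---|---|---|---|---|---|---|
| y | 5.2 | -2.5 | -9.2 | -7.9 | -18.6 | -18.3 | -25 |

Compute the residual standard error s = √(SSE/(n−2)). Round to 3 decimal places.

s = 2.683

x=4: ŷ = 22 − 4.7·4 = 3.2; e = 5.2 − 3.2 = 2
x=5: ŷ = 22 − 4.7·5 = -1.5; e = -2.5 − (-1.5) = -1
x=6: ŷ = 22 − 4.7·6 = -6.2; e = -9.2 − (-6.2) = -3
x=7: ŷ = 22 − 4.7·7 = -10.9; e = -7.9 − (-10.9) = 3
x=8: ŷ = 22 − 4.7·8 = -15.6; e = -18.6 − (-15.6) = -3
x=9: ŷ = 22 − 4.7·9 = -20.3; e = -18.3 − (-20.3) = 2
x=10: ŷ = 22 − 4.7·10 = -25; e = -25 − (-25) = 0
SSE = 4 + 1 + 9 + 9 + 9 + 4 + 0 = 36
s = √(36/5) = √7.2 ≈ 2.683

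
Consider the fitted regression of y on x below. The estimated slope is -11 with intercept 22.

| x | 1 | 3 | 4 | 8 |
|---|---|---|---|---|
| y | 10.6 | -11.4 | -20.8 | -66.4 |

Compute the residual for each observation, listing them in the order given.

x=1: ŷ = 22 − 11·1 = 11; r = 10.6 − 11 = -0.4
x=3: ŷ = 22 − 11·3 = -11; r = -11.4 − (-11) = -0.4
x=4: ŷ = 22 − 11·4 = -22; r = -20.8 − (-22) = 1.2
x=8: ŷ = 22 − 11·8 = -66; r = -66.4 − (-66) = -0.4

-0.4, -0.4, 1.2, -0.4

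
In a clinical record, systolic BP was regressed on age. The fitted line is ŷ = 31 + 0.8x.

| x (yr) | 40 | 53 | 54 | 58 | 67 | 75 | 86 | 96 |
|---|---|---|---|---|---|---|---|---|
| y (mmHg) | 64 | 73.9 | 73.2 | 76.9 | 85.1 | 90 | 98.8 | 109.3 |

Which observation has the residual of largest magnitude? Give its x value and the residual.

x=40: ŷ = 31 + 0.8·40 = 63; e = 64 − 63 = 1
x=53: ŷ = 31 + 0.8·53 = 73.4; e = 73.9 − 73.4 = 0.5
x=54: ŷ = 31 + 0.8·54 = 74.2; e = 73.2 − 74.2 = -1
x=58: ŷ = 31 + 0.8·58 = 77.4; e = 76.9 − 77.4 = -0.5
x=67: ŷ = 31 + 0.8·67 = 84.6; e = 85.1 − 84.6 = 0.5
x=75: ŷ = 31 + 0.8·75 = 91; e = 90 − 91 = -1
x=86: ŷ = 31 + 0.8·86 = 99.8; e = 98.8 − 99.8 = -1
x=96: ŷ = 31 + 0.8·96 = 107.8; e = 109.3 − 107.8 = 1.5
Largest |e| is 1.5 at x = 96, residual 1.5.

x = 96, e = 1.5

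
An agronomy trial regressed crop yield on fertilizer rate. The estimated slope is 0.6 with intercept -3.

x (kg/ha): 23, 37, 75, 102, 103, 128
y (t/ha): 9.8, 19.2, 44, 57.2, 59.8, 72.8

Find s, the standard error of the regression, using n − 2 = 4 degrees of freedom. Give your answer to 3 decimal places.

s = 1.414

x=23: ŷ = -3 + 0.6·23 = 10.8; e = 9.8 − 10.8 = -1
x=37: ŷ = -3 + 0.6·37 = 19.2; e = 19.2 − 19.2 = 0
x=75: ŷ = -3 + 0.6·75 = 42; e = 44 − 42 = 2
x=102: ŷ = -3 + 0.6·102 = 58.2; e = 57.2 − 58.2 = -1
x=103: ŷ = -3 + 0.6·103 = 58.8; e = 59.8 − 58.8 = 1
x=128: ŷ = -3 + 0.6·128 = 73.8; e = 72.8 − 73.8 = -1
SSE = 1 + 0 + 4 + 1 + 1 + 1 = 8
s = √(8/4) = √2 ≈ 1.414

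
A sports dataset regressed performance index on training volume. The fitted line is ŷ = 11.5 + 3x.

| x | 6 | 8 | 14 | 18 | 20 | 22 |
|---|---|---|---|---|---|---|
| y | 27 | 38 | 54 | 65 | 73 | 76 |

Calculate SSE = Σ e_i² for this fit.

SSE = 17.5

x=6: ŷ = 11.5 + 3·6 = 29.5; e = 27 − 29.5 = -2.5
x=8: ŷ = 11.5 + 3·8 = 35.5; e = 38 − 35.5 = 2.5
x=14: ŷ = 11.5 + 3·14 = 53.5; e = 54 − 53.5 = 0.5
x=18: ŷ = 11.5 + 3·18 = 65.5; e = 65 − 65.5 = -0.5
x=20: ŷ = 11.5 + 3·20 = 71.5; e = 73 − 71.5 = 1.5
x=22: ŷ = 11.5 + 3·22 = 77.5; e = 76 − 77.5 = -1.5
SSE = 6.25 + 6.25 + 0.25 + 0.25 + 2.25 + 2.25 = 17.5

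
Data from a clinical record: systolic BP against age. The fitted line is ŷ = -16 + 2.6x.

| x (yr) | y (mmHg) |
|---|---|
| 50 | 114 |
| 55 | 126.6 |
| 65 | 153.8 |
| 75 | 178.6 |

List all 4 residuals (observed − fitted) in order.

x=50: ŷ = -16 + 2.6·50 = 114; e = 114 − 114 = 0
x=55: ŷ = -16 + 2.6·55 = 127; e = 126.6 − 127 = -0.4
x=65: ŷ = -16 + 2.6·65 = 153; e = 153.8 − 153 = 0.8
x=75: ŷ = -16 + 2.6·75 = 179; e = 178.6 − 179 = -0.4

0, -0.4, 0.8, -0.4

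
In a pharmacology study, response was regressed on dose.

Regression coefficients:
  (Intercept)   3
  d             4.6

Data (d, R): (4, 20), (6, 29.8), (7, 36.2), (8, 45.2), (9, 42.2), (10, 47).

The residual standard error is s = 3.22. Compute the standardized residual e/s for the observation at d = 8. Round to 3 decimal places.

1.677

ŷ = 3 + 4.6·8 = 39.8
e = 45.2 − 39.8 = 5.4
e/s = 5.4 / 3.22 = 1.677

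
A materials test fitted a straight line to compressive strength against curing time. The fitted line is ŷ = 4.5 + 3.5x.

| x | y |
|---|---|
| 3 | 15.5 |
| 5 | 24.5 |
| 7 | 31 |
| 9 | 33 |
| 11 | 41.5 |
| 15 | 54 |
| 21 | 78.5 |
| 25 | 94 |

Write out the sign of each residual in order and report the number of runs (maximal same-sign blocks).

3 runs

x=3: ŷ = 4.5 + 3.5·3 = 15; r = 15.5 − 15 = 0.5
x=5: ŷ = 4.5 + 3.5·5 = 22; r = 24.5 − 22 = 2.5
x=7: ŷ = 4.5 + 3.5·7 = 29; r = 31 − 29 = 2
x=9: ŷ = 4.5 + 3.5·9 = 36; r = 33 − 36 = -3
x=11: ŷ = 4.5 + 3.5·11 = 43; r = 41.5 − 43 = -1.5
x=15: ŷ = 4.5 + 3.5·15 = 57; r = 54 − 57 = -3
x=21: ŷ = 4.5 + 3.5·21 = 78; r = 78.5 − 78 = 0.5
x=25: ŷ = 4.5 + 3.5·25 = 92; r = 94 − 92 = 2
Signs: + + + − − − + +
Runs: +×3, −×3, +×2 → 3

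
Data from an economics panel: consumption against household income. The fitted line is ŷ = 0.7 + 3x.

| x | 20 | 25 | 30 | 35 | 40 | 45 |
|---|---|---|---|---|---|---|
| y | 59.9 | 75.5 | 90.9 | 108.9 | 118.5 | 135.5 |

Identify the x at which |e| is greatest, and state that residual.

x=20: ŷ = 0.7 + 3·20 = 60.7; e = 59.9 − 60.7 = -0.8
x=25: ŷ = 0.7 + 3·25 = 75.7; e = 75.5 − 75.7 = -0.2
x=30: ŷ = 0.7 + 3·30 = 90.7; e = 90.9 − 90.7 = 0.2
x=35: ŷ = 0.7 + 3·35 = 105.7; e = 108.9 − 105.7 = 3.2
x=40: ŷ = 0.7 + 3·40 = 120.7; e = 118.5 − 120.7 = -2.2
x=45: ŷ = 0.7 + 3·45 = 135.7; e = 135.5 − 135.7 = -0.2
Largest |e| is 3.2 at x = 35, residual 3.2.

x = 35, e = 3.2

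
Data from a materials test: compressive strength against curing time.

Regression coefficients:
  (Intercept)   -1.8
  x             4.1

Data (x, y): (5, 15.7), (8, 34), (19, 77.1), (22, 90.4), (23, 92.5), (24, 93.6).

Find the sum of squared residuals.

SSE = 32

x=5: ŷ = -1.8 + 4.1·5 = 18.7; r = 15.7 − 18.7 = -3
x=8: ŷ = -1.8 + 4.1·8 = 31; r = 34 − 31 = 3
x=19: ŷ = -1.8 + 4.1·19 = 76.1; r = 77.1 − 76.1 = 1
x=22: ŷ = -1.8 + 4.1·22 = 88.4; r = 90.4 − 88.4 = 2
x=23: ŷ = -1.8 + 4.1·23 = 92.5; r = 92.5 − 92.5 = 0
x=24: ŷ = -1.8 + 4.1·24 = 96.6; r = 93.6 − 96.6 = -3
SSE = 9 + 9 + 1 + 4 + 0 + 9 = 32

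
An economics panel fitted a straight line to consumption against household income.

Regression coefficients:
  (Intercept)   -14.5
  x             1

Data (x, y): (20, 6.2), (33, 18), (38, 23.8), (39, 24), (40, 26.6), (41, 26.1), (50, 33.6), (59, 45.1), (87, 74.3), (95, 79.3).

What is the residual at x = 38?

e = 0.3

ŷ = -14.5 + 38 = 23.5
e = 23.8 − 23.5 = 0.3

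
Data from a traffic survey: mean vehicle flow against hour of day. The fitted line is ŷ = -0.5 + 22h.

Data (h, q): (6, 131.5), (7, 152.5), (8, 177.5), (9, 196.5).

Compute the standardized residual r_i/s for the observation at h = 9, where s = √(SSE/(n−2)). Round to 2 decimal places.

h=6: ŷ = -0.5 + 22·6 = 131.5; r = 131.5 − 131.5 = 0
h=7: ŷ = -0.5 + 22·7 = 153.5; r = 152.5 − 153.5 = -1
h=8: ŷ = -0.5 + 22·8 = 175.5; r = 177.5 − 175.5 = 2
h=9: ŷ = -0.5 + 22·9 = 197.5; r = 196.5 − 197.5 = -1
SSE = 0 + 1 + 4 + 1 = 6
s = √(6/2) = 1.73205
r/s = -1 / 1.73205 = -0.58

-0.58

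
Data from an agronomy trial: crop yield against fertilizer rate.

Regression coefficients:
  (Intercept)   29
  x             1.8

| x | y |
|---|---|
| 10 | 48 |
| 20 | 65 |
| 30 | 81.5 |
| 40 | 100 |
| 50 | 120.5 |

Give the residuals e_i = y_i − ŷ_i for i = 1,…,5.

x=10: ŷ = 29 + 1.8·10 = 47; e = 48 − 47 = 1
x=20: ŷ = 29 + 1.8·20 = 65; e = 65 − 65 = 0
x=30: ŷ = 29 + 1.8·30 = 83; e = 81.5 − 83 = -1.5
x=40: ŷ = 29 + 1.8·40 = 101; e = 100 − 101 = -1
x=50: ŷ = 29 + 1.8·50 = 119; e = 120.5 − 119 = 1.5

1, 0, -1.5, -1, 1.5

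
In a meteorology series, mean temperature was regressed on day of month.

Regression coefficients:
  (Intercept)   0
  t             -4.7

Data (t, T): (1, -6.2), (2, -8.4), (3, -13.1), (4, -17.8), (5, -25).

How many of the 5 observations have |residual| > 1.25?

t=1: ŷ = −4.7·1 = -4.7; e = -6.2 − (-4.7) = -1.5
t=2: ŷ = −4.7·2 = -9.4; e = -8.4 − (-9.4) = 1
t=3: ŷ = −4.7·3 = -14.1; e = -13.1 − (-14.1) = 1
t=4: ŷ = −4.7·4 = -18.8; e = -17.8 − (-18.8) = 1
t=5: ŷ = −4.7·5 = -23.5; e = -25 − (-23.5) = -1.5
|e| > 1.25: t=1 (|e|=1.5), t=5 (|e|=1.5) → 2

2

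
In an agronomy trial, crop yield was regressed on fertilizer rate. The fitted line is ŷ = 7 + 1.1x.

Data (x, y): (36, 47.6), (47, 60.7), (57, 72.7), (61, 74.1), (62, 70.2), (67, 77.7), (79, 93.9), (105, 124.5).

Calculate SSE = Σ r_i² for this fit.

x=36: ŷ = 7 + 1.1·36 = 46.6; r = 47.6 − 46.6 = 1
x=47: ŷ = 7 + 1.1·47 = 58.7; r = 60.7 − 58.7 = 2
x=57: ŷ = 7 + 1.1·57 = 69.7; r = 72.7 − 69.7 = 3
x=61: ŷ = 7 + 1.1·61 = 74.1; r = 74.1 − 74.1 = 0
x=62: ŷ = 7 + 1.1·62 = 75.2; r = 70.2 − 75.2 = -5
x=67: ŷ = 7 + 1.1·67 = 80.7; r = 77.7 − 80.7 = -3
x=79: ŷ = 7 + 1.1·79 = 93.9; r = 93.9 − 93.9 = 0
x=105: ŷ = 7 + 1.1·105 = 122.5; r = 124.5 − 122.5 = 2
SSE = 1 + 4 + 9 + 0 + 25 + 9 + 0 + 4 = 52

SSE = 52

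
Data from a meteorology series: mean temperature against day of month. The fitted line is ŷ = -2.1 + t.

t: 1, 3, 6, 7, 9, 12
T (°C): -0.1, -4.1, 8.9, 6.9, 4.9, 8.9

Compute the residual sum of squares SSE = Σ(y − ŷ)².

t=1: ŷ = -2.1 + 1 = -1.1; r = -0.1 − (-1.1) = 1
t=3: ŷ = -2.1 + 3 = 0.9; r = -4.1 − 0.9 = -5
t=6: ŷ = -2.1 + 6 = 3.9; r = 8.9 − 3.9 = 5
t=7: ŷ = -2.1 + 7 = 4.9; r = 6.9 − 4.9 = 2
t=9: ŷ = -2.1 + 9 = 6.9; r = 4.9 − 6.9 = -2
t=12: ŷ = -2.1 + 12 = 9.9; r = 8.9 − 9.9 = -1
SSE = 1 + 25 + 25 + 4 + 4 + 1 = 60

SSE = 60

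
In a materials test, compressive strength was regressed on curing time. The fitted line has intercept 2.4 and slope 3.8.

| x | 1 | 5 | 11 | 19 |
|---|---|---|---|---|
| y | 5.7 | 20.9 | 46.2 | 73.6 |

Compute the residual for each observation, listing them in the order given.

x=1: ŷ = 2.4 + 3.8·1 = 6.2; e = 5.7 − 6.2 = -0.5
x=5: ŷ = 2.4 + 3.8·5 = 21.4; e = 20.9 − 21.4 = -0.5
x=11: ŷ = 2.4 + 3.8·11 = 44.2; e = 46.2 − 44.2 = 2
x=19: ŷ = 2.4 + 3.8·19 = 74.6; e = 73.6 − 74.6 = -1

-0.5, -0.5, 2, -1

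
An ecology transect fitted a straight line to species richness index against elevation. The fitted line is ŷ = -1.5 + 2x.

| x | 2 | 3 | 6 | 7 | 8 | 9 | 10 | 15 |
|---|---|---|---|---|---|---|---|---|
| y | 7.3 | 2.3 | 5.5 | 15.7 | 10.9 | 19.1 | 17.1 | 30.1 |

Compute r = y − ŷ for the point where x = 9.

ŷ = -1.5 + 2·9 = 16.5
r = 19.1 − 16.5 = 2.6

r = 2.6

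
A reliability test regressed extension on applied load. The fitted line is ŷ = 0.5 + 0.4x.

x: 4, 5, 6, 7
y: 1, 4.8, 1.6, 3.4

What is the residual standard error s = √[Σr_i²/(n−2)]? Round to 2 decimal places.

s = 2.02

x=4: ŷ = 0.5 + 0.4·4 = 2.1; r = 1 − 2.1 = -1.1
x=5: ŷ = 0.5 + 0.4·5 = 2.5; r = 4.8 − 2.5 = 2.3
x=6: ŷ = 0.5 + 0.4·6 = 2.9; r = 1.6 − 2.9 = -1.3
x=7: ŷ = 0.5 + 0.4·7 = 3.3; r = 3.4 − 3.3 = 0.1
SSE = 1.21 + 5.29 + 1.69 + 0.01 = 8.2
s = √(8.2/2) = √4.1 ≈ 2.02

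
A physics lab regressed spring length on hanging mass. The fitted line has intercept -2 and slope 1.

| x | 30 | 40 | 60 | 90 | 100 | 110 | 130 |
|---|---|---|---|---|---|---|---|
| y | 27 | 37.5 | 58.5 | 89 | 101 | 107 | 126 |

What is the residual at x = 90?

r = 1

ŷ = -2 + 90 = 88
r = 89 − 88 = 1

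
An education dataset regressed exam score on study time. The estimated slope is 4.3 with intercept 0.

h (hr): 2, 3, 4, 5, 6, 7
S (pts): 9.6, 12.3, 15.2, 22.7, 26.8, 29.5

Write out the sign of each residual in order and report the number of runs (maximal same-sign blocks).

h=2: Ŝ = 4.3·2 = 8.6; e = 9.6 − 8.6 = 1
h=3: Ŝ = 4.3·3 = 12.9; e = 12.3 − 12.9 = -0.6
h=4: Ŝ = 4.3·4 = 17.2; e = 15.2 − 17.2 = -2
h=5: Ŝ = 4.3·5 = 21.5; e = 22.7 − 21.5 = 1.2
h=6: Ŝ = 4.3·6 = 25.8; e = 26.8 − 25.8 = 1
h=7: Ŝ = 4.3·7 = 30.1; e = 29.5 − 30.1 = -0.6
Signs: + − − + + −
Runs: +×1, −×2, +×2, −×1 → 4

4 runs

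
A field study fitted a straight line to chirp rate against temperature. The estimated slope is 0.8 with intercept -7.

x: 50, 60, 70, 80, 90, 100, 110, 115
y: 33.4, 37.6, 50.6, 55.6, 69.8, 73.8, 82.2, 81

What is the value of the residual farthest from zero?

e = 4.8

x=50: ŷ = -7 + 0.8·50 = 33; e = 33.4 − 33 = 0.4
x=60: ŷ = -7 + 0.8·60 = 41; e = 37.6 − 41 = -3.4
x=70: ŷ = -7 + 0.8·70 = 49; e = 50.6 − 49 = 1.6
x=80: ŷ = -7 + 0.8·80 = 57; e = 55.6 − 57 = -1.4
x=90: ŷ = -7 + 0.8·90 = 65; e = 69.8 − 65 = 4.8
x=100: ŷ = -7 + 0.8·100 = 73; e = 73.8 − 73 = 0.8
x=110: ŷ = -7 + 0.8·110 = 81; e = 82.2 − 81 = 1.2
x=115: ŷ = -7 + 0.8·115 = 85; e = 81 − 85 = -4
Largest |e| is 4.8 at x = 90, residual 4.8.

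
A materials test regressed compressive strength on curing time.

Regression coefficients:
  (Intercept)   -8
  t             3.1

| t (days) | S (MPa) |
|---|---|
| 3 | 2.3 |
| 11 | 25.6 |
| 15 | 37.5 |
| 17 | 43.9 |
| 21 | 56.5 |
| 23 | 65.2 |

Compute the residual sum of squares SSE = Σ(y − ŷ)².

t=3: ŷ = -8 + 3.1·3 = 1.3; e = 2.3 − 1.3 = 1
t=11: ŷ = -8 + 3.1·11 = 26.1; e = 25.6 − 26.1 = -0.5
t=15: ŷ = -8 + 3.1·15 = 38.5; e = 37.5 − 38.5 = -1
t=17: ŷ = -8 + 3.1·17 = 44.7; e = 43.9 − 44.7 = -0.8
t=21: ŷ = -8 + 3.1·21 = 57.1; e = 56.5 − 57.1 = -0.6
t=23: ŷ = -8 + 3.1·23 = 63.3; e = 65.2 − 63.3 = 1.9
SSE = 1 + 0.25 + 1 + 0.64 + 0.36 + 3.61 = 6.86

SSE = 6.86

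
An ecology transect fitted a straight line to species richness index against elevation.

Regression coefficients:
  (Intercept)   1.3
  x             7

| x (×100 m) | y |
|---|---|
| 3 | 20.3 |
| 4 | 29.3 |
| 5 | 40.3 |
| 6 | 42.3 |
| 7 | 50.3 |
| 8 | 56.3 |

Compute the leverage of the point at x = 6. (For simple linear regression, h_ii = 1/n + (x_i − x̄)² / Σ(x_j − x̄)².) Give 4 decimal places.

x̄ = (3 + 4 + 5 + 6 + 7 + 8)/6 = 5.5
Σ(x − x̄)² = 6.25 + 2.25 + 0.25 + 0.25 + 2.25 + 6.25 = 17.5
h = 1/6 + (0.5)²/17.5 = 0.166667 + 0.0142857 = 0.1810

h = 0.1810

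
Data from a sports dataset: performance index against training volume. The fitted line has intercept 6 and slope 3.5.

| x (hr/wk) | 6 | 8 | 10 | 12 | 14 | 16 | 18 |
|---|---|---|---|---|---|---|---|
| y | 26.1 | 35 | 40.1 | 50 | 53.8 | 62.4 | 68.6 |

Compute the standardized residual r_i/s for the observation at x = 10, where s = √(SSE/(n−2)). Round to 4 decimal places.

x=6: ŷ = 6 + 3.5·6 = 27; r = 26.1 − 27 = -0.9
x=8: ŷ = 6 + 3.5·8 = 34; r = 35 − 34 = 1
x=10: ŷ = 6 + 3.5·10 = 41; r = 40.1 − 41 = -0.9
x=12: ŷ = 6 + 3.5·12 = 48; r = 50 − 48 = 2
x=14: ŷ = 6 + 3.5·14 = 55; r = 53.8 − 55 = -1.2
x=16: ŷ = 6 + 3.5·16 = 62; r = 62.4 − 62 = 0.4
x=18: ŷ = 6 + 3.5·18 = 69; r = 68.6 − 69 = -0.4
SSE = 0.81 + 1 + 0.81 + 4 + 1.44 + 0.16 + 0.16 = 8.38
s = √(8.38/5) = 1.2946
r/s = -0.9 / 1.2946 = -0.6952

-0.6952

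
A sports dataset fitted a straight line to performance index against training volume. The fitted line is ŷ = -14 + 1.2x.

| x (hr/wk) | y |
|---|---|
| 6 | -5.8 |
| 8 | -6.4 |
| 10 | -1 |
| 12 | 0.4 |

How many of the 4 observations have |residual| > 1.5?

1

x=6: ŷ = -14 + 1.2·6 = -6.8; r = -5.8 − (-6.8) = 1
x=8: ŷ = -14 + 1.2·8 = -4.4; r = -6.4 − (-4.4) = -2
x=10: ŷ = -14 + 1.2·10 = -2; r = -1 − (-2) = 1
x=12: ŷ = -14 + 1.2·12 = 0.4; r = 0.4 − 0.4 = 0
|r| > 1.5: x=8 (|r|=2) → 1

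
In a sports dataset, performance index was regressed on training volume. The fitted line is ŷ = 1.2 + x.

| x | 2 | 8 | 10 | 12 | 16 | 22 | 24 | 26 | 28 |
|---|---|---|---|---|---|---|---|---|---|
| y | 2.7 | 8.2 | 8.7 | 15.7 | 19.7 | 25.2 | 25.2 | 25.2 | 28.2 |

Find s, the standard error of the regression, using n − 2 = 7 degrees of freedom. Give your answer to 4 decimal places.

s = 2.0354

x=2: ŷ = 1.2 + 2 = 3.2; r = 2.7 − 3.2 = -0.5
x=8: ŷ = 1.2 + 8 = 9.2; r = 8.2 − 9.2 = -1
x=10: ŷ = 1.2 + 10 = 11.2; r = 8.7 − 11.2 = -2.5
x=12: ŷ = 1.2 + 12 = 13.2; r = 15.7 − 13.2 = 2.5
x=16: ŷ = 1.2 + 16 = 17.2; r = 19.7 − 17.2 = 2.5
x=22: ŷ = 1.2 + 22 = 23.2; r = 25.2 − 23.2 = 2
x=24: ŷ = 1.2 + 24 = 25.2; r = 25.2 − 25.2 = 0
x=26: ŷ = 1.2 + 26 = 27.2; r = 25.2 − 27.2 = -2
x=28: ŷ = 1.2 + 28 = 29.2; r = 28.2 − 29.2 = -1
SSE = 0.25 + 1 + 6.25 + 6.25 + 6.25 + 4 + 0 + 4 + 1 = 29
s = √(29/7) = √4.14286 ≈ 2.0354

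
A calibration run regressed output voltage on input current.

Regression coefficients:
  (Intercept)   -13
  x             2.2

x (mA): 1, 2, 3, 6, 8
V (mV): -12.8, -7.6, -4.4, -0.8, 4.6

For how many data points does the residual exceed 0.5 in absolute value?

4

x=1: V̂ = -13 + 2.2·1 = -10.8; e = -12.8 − (-10.8) = -2
x=2: V̂ = -13 + 2.2·2 = -8.6; e = -7.6 − (-8.6) = 1
x=3: V̂ = -13 + 2.2·3 = -6.4; e = -4.4 − (-6.4) = 2
x=6: V̂ = -13 + 2.2·6 = 0.2; e = -0.8 − 0.2 = -1
x=8: V̂ = -13 + 2.2·8 = 4.6; e = 4.6 − 4.6 = 0
|e| > 0.5: x=1 (|e|=2), x=2 (|e|=1), x=3 (|e|=2), x=6 (|e|=1) → 4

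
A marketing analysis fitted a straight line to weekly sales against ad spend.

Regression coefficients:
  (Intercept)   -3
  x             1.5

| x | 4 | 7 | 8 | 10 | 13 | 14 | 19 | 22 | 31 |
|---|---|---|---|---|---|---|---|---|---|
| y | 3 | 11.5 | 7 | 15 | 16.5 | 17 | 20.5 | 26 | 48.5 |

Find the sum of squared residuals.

SSE = 96

x=4: ŷ = -3 + 1.5·4 = 3; r = 3 − 3 = 0
x=7: ŷ = -3 + 1.5·7 = 7.5; r = 11.5 − 7.5 = 4
x=8: ŷ = -3 + 1.5·8 = 9; r = 7 − 9 = -2
x=10: ŷ = -3 + 1.5·10 = 12; r = 15 − 12 = 3
x=13: ŷ = -3 + 1.5·13 = 16.5; r = 16.5 − 16.5 = 0
x=14: ŷ = -3 + 1.5·14 = 18; r = 17 − 18 = -1
x=19: ŷ = -3 + 1.5·19 = 25.5; r = 20.5 − 25.5 = -5
x=22: ŷ = -3 + 1.5·22 = 30; r = 26 − 30 = -4
x=31: ŷ = -3 + 1.5·31 = 43.5; r = 48.5 − 43.5 = 5
SSE = 0 + 16 + 4 + 9 + 0 + 1 + 25 + 16 + 25 = 96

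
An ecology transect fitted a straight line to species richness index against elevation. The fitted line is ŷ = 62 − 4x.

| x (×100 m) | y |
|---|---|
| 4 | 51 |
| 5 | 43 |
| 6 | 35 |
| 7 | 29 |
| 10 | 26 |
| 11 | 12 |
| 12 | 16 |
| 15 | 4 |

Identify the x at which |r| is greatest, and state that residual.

x=4: ŷ = 62 − 4·4 = 46; r = 51 − 46 = 5
x=5: ŷ = 62 − 4·5 = 42; r = 43 − 42 = 1
x=6: ŷ = 62 − 4·6 = 38; r = 35 − 38 = -3
x=7: ŷ = 62 − 4·7 = 34; r = 29 − 34 = -5
x=10: ŷ = 62 − 4·10 = 22; r = 26 − 22 = 4
x=11: ŷ = 62 − 4·11 = 18; r = 12 − 18 = -6
x=12: ŷ = 62 − 4·12 = 14; r = 16 − 14 = 2
x=15: ŷ = 62 − 4·15 = 2; r = 4 − 2 = 2
Largest |r| is 6 at x = 11, residual -6.

x = 11, r = -6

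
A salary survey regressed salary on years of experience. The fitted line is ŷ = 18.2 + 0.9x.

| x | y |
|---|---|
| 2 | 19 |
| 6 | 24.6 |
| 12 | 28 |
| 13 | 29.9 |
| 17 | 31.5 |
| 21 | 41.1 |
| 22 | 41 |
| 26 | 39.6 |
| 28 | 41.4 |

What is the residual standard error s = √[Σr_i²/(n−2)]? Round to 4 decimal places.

x=2: ŷ = 18.2 + 0.9·2 = 20; r = 19 − 20 = -1
x=6: ŷ = 18.2 + 0.9·6 = 23.6; r = 24.6 − 23.6 = 1
x=12: ŷ = 18.2 + 0.9·12 = 29; r = 28 − 29 = -1
x=13: ŷ = 18.2 + 0.9·13 = 29.9; r = 29.9 − 29.9 = 0
x=17: ŷ = 18.2 + 0.9·17 = 33.5; r = 31.5 − 33.5 = -2
x=21: ŷ = 18.2 + 0.9·21 = 37.1; r = 41.1 − 37.1 = 4
x=22: ŷ = 18.2 + 0.9·22 = 38; r = 41 − 38 = 3
x=26: ŷ = 18.2 + 0.9·26 = 41.6; r = 39.6 − 41.6 = -2
x=28: ŷ = 18.2 + 0.9·28 = 43.4; r = 41.4 − 43.4 = -2
SSE = 1 + 1 + 1 + 0 + 4 + 16 + 9 + 4 + 4 = 40
s = √(40/7) = √5.71429 ≈ 2.3905

s = 2.3905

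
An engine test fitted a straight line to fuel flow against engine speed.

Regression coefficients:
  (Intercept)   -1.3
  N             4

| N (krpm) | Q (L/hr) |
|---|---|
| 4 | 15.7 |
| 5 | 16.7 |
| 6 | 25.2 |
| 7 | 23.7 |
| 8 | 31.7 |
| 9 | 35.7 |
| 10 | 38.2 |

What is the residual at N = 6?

r = 2.5

ŷ = -1.3 + 4·6 = 22.7
r = 25.2 − 22.7 = 2.5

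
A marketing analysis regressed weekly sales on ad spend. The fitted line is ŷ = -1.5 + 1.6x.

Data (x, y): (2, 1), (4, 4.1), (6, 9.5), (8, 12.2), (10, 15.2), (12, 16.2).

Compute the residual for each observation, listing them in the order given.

x=2: ŷ = -1.5 + 1.6·2 = 1.7; r = 1 − 1.7 = -0.7
x=4: ŷ = -1.5 + 1.6·4 = 4.9; r = 4.1 − 4.9 = -0.8
x=6: ŷ = -1.5 + 1.6·6 = 8.1; r = 9.5 − 8.1 = 1.4
x=8: ŷ = -1.5 + 1.6·8 = 11.3; r = 12.2 − 11.3 = 0.9
x=10: ŷ = -1.5 + 1.6·10 = 14.5; r = 15.2 − 14.5 = 0.7
x=12: ŷ = -1.5 + 1.6·12 = 17.7; r = 16.2 − 17.7 = -1.5

-0.7, -0.8, 1.4, 0.9, 0.7, -1.5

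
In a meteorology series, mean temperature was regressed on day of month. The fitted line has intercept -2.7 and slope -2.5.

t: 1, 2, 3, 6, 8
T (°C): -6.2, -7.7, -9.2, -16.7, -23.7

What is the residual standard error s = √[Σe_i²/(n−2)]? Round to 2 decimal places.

t=1: ŷ = -2.7 − 2.5·1 = -5.2; e = -6.2 − (-5.2) = -1
t=2: ŷ = -2.7 − 2.5·2 = -7.7; e = -7.7 − (-7.7) = 0
t=3: ŷ = -2.7 − 2.5·3 = -10.2; e = -9.2 − (-10.2) = 1
t=6: ŷ = -2.7 − 2.5·6 = -17.7; e = -16.7 − (-17.7) = 1
t=8: ŷ = -2.7 − 2.5·8 = -22.7; e = -23.7 − (-22.7) = -1
SSE = 1 + 0 + 1 + 1 + 1 = 4
s = √(4/3) = √1.33333 ≈ 1.15

s = 1.15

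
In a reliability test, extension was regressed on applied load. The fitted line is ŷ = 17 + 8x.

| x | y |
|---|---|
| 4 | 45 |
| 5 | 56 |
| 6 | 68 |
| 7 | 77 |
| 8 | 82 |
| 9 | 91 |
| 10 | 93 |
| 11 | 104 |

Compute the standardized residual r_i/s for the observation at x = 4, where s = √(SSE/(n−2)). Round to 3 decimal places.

-1.225

x=4: ŷ = 17 + 8·4 = 49; r = 45 − 49 = -4
x=5: ŷ = 17 + 8·5 = 57; r = 56 − 57 = -1
x=6: ŷ = 17 + 8·6 = 65; r = 68 − 65 = 3
x=7: ŷ = 17 + 8·7 = 73; r = 77 − 73 = 4
x=8: ŷ = 17 + 8·8 = 81; r = 82 − 81 = 1
x=9: ŷ = 17 + 8·9 = 89; r = 91 − 89 = 2
x=10: ŷ = 17 + 8·10 = 97; r = 93 − 97 = -4
x=11: ŷ = 17 + 8·11 = 105; r = 104 − 105 = -1
SSE = 16 + 1 + 9 + 16 + 1 + 4 + 16 + 1 = 64
s = √(64/6) = 3.26599
r/s = -4 / 3.26599 = -1.225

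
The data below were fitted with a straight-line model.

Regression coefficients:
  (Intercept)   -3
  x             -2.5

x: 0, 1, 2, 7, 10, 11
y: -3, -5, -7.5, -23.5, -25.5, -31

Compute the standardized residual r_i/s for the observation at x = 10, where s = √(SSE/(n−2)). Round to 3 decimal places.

x=0: ŷ = -3 − 2.5·0 = -3; r = -3 − (-3) = 0
x=1: ŷ = -3 − 2.5·1 = -5.5; r = -5 − (-5.5) = 0.5
x=2: ŷ = -3 − 2.5·2 = -8; r = -7.5 − (-8) = 0.5
x=7: ŷ = -3 − 2.5·7 = -20.5; r = -23.5 − (-20.5) = -3
x=10: ŷ = -3 − 2.5·10 = -28; r = -25.5 − (-28) = 2.5
x=11: ŷ = -3 − 2.5·11 = -30.5; r = -31 − (-30.5) = -0.5
SSE = 0 + 0.25 + 0.25 + 9 + 6.25 + 0.25 = 16
s = √(16/4) = 2
r/s = 2.5 / 2 = 1.250

1.250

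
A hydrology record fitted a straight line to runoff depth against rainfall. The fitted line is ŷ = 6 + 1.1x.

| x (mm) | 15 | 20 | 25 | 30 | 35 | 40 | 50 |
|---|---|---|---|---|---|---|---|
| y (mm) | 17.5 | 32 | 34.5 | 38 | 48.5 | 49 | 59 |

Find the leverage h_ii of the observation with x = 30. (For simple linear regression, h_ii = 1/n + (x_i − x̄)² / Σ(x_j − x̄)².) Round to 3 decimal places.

x̄ = (15 + 20 + 25 + 30 + 35 + 40 + 50)/7 = 30.7143
Σ(x − x̄)² = 246.939 + 114.796 + 32.6531 + 0.510204 + 18.3673 + 86.2245 + 371.939 = 871.429
h = 1/7 + (-0.714286)²/871.429 = 0.142857 + 0.00058548 = 0.143

h = 0.143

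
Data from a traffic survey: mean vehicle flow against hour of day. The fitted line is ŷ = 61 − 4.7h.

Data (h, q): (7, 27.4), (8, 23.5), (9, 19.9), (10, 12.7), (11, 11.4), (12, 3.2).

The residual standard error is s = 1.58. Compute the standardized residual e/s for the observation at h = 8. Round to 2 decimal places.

0.06

ŷ = 61 − 4.7·8 = 23.4
e = 23.5 − 23.4 = 0.1
e/s = 0.1 / 1.58 = 0.06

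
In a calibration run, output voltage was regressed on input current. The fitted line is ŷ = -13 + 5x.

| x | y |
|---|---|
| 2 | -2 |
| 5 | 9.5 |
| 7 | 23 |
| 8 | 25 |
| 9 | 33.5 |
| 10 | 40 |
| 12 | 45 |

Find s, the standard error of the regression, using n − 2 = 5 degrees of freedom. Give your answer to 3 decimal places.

x=2: ŷ = -13 + 5·2 = -3; e = -2 − (-3) = 1
x=5: ŷ = -13 + 5·5 = 12; e = 9.5 − 12 = -2.5
x=7: ŷ = -13 + 5·7 = 22; e = 23 − 22 = 1
x=8: ŷ = -13 + 5·8 = 27; e = 25 − 27 = -2
x=9: ŷ = -13 + 5·9 = 32; e = 33.5 − 32 = 1.5
x=10: ŷ = -13 + 5·10 = 37; e = 40 − 37 = 3
x=12: ŷ = -13 + 5·12 = 47; e = 45 − 47 = -2
SSE = 1 + 6.25 + 1 + 4 + 2.25 + 9 + 4 = 27.5
s = √(27.5/5) = √5.5 ≈ 2.345

s = 2.345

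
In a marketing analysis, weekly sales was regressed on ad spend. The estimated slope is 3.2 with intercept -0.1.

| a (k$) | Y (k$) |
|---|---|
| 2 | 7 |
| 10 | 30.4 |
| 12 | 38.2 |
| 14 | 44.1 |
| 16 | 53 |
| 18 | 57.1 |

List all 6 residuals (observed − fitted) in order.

a=2: ŷ = -0.1 + 3.2·2 = 6.3; r = 7 − 6.3 = 0.7
a=10: ŷ = -0.1 + 3.2·10 = 31.9; r = 30.4 − 31.9 = -1.5
a=12: ŷ = -0.1 + 3.2·12 = 38.3; r = 38.2 − 38.3 = -0.1
a=14: ŷ = -0.1 + 3.2·14 = 44.7; r = 44.1 − 44.7 = -0.6
a=16: ŷ = -0.1 + 3.2·16 = 51.1; r = 53 − 51.1 = 1.9
a=18: ŷ = -0.1 + 3.2·18 = 57.5; r = 57.1 − 57.5 = -0.4

0.7, -1.5, -0.1, -0.6, 1.9, -0.4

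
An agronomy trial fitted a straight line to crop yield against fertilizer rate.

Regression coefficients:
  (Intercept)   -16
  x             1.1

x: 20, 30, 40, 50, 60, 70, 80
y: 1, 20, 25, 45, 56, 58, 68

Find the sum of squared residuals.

SSE = 140

x=20: ŷ = -16 + 1.1·20 = 6; r = 1 − 6 = -5
x=30: ŷ = -16 + 1.1·30 = 17; r = 20 − 17 = 3
x=40: ŷ = -16 + 1.1·40 = 28; r = 25 − 28 = -3
x=50: ŷ = -16 + 1.1·50 = 39; r = 45 − 39 = 6
x=60: ŷ = -16 + 1.1·60 = 50; r = 56 − 50 = 6
x=70: ŷ = -16 + 1.1·70 = 61; r = 58 − 61 = -3
x=80: ŷ = -16 + 1.1·80 = 72; r = 68 − 72 = -4
SSE = 25 + 9 + 9 + 36 + 36 + 9 + 16 = 140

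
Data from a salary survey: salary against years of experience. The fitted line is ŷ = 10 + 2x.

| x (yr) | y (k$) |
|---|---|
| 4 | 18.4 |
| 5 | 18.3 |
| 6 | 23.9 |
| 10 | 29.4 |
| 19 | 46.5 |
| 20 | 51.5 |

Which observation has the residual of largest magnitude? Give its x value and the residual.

x=4: ŷ = 10 + 2·4 = 18; e = 18.4 − 18 = 0.4
x=5: ŷ = 10 + 2·5 = 20; e = 18.3 − 20 = -1.7
x=6: ŷ = 10 + 2·6 = 22; e = 23.9 − 22 = 1.9
x=10: ŷ = 10 + 2·10 = 30; e = 29.4 − 30 = -0.6
x=19: ŷ = 10 + 2·19 = 48; e = 46.5 − 48 = -1.5
x=20: ŷ = 10 + 2·20 = 50; e = 51.5 − 50 = 1.5
Largest |e| is 1.9 at x = 6, residual 1.9.

x = 6, e = 1.9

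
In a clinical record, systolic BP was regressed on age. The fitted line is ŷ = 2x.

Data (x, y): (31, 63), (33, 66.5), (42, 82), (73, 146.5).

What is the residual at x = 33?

ŷ = 2·33 = 66
r = 66.5 − 66 = 0.5

r = 0.5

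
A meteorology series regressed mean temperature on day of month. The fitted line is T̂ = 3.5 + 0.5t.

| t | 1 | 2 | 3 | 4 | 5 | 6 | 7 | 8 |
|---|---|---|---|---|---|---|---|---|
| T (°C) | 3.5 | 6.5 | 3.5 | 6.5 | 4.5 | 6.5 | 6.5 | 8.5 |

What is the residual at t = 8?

r = 1

T̂ = 3.5 + 0.5·8 = 7.5
r = 8.5 − 7.5 = 1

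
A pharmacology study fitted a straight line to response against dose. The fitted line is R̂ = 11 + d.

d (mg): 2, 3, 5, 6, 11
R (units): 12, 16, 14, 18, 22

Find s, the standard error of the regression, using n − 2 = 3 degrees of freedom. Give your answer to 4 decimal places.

d=2: R̂ = 11 + 2 = 13; e = 12 − 13 = -1
d=3: R̂ = 11 + 3 = 14; e = 16 − 14 = 2
d=5: R̂ = 11 + 5 = 16; e = 14 − 16 = -2
d=6: R̂ = 11 + 6 = 17; e = 18 − 17 = 1
d=11: R̂ = 11 + 11 = 22; e = 22 − 22 = 0
SSE = 1 + 4 + 4 + 1 + 0 = 10
s = √(10/3) = √3.33333 ≈ 1.8257

s = 1.8257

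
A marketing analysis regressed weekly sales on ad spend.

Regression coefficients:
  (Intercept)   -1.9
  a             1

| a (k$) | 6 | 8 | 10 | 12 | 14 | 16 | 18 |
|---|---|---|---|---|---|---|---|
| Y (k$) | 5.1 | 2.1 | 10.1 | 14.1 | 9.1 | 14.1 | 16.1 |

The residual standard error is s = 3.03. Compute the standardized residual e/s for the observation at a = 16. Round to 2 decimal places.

0.00

Ŷ = -1.9 + 16 = 14.1
e = 14.1 − 14.1 = 0
e/s = 0 / 3.03 = 0.00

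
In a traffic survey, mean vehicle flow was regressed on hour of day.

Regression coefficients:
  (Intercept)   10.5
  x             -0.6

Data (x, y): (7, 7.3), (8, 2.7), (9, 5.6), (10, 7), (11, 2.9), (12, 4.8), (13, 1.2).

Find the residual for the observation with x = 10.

ŷ = 10.5 − 0.6·10 = 4.5
e = 7 − 4.5 = 2.5

e = 2.5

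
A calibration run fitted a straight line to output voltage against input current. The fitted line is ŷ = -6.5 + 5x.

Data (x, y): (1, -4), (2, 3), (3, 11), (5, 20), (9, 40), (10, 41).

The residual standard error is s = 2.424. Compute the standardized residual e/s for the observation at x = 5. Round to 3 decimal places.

0.619

ŷ = -6.5 + 5·5 = 18.5
e = 20 − 18.5 = 1.5
e/s = 1.5 / 2.424 = 0.619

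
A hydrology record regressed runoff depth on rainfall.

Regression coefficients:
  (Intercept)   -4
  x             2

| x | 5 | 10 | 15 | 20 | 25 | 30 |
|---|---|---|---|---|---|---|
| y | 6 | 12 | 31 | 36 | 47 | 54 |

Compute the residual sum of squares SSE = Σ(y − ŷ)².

SSE = 46

x=5: ŷ = -4 + 2·5 = 6; r = 6 − 6 = 0
x=10: ŷ = -4 + 2·10 = 16; r = 12 − 16 = -4
x=15: ŷ = -4 + 2·15 = 26; r = 31 − 26 = 5
x=20: ŷ = -4 + 2·20 = 36; r = 36 − 36 = 0
x=25: ŷ = -4 + 2·25 = 46; r = 47 − 46 = 1
x=30: ŷ = -4 + 2·30 = 56; r = 54 − 56 = -2
SSE = 0 + 16 + 25 + 0 + 1 + 4 = 46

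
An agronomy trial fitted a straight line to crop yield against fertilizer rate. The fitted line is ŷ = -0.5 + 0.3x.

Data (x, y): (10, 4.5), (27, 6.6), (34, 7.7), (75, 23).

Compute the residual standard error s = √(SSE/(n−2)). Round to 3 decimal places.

x=10: ŷ = -0.5 + 0.3·10 = 2.5; e = 4.5 − 2.5 = 2
x=27: ŷ = -0.5 + 0.3·27 = 7.6; e = 6.6 − 7.6 = -1
x=34: ŷ = -0.5 + 0.3·34 = 9.7; e = 7.7 − 9.7 = -2
x=75: ŷ = -0.5 + 0.3·75 = 22; e = 23 − 22 = 1
SSE = 4 + 1 + 4 + 1 = 10
s = √(10/2) = √5 ≈ 2.236

s = 2.236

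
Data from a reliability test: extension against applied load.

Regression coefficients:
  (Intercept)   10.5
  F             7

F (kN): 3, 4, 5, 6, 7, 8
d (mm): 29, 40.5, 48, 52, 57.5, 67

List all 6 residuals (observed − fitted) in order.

F=3: ŷ = 10.5 + 7·3 = 31.5; e = 29 − 31.5 = -2.5
F=4: ŷ = 10.5 + 7·4 = 38.5; e = 40.5 − 38.5 = 2
F=5: ŷ = 10.5 + 7·5 = 45.5; e = 48 − 45.5 = 2.5
F=6: ŷ = 10.5 + 7·6 = 52.5; e = 52 − 52.5 = -0.5
F=7: ŷ = 10.5 + 7·7 = 59.5; e = 57.5 − 59.5 = -2
F=8: ŷ = 10.5 + 7·8 = 66.5; e = 67 − 66.5 = 0.5

-2.5, 2, 2.5, -0.5, -2, 0.5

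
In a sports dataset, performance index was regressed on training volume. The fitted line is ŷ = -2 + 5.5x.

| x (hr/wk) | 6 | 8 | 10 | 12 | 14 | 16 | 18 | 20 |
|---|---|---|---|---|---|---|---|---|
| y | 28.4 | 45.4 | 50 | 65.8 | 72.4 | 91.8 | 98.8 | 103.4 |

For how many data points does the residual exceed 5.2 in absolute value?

x=6: ŷ = -2 + 5.5·6 = 31; r = 28.4 − 31 = -2.6
x=8: ŷ = -2 + 5.5·8 = 42; r = 45.4 − 42 = 3.4
x=10: ŷ = -2 + 5.5·10 = 53; r = 50 − 53 = -3
x=12: ŷ = -2 + 5.5·12 = 64; r = 65.8 − 64 = 1.8
x=14: ŷ = -2 + 5.5·14 = 75; r = 72.4 − 75 = -2.6
x=16: ŷ = -2 + 5.5·16 = 86; r = 91.8 − 86 = 5.8
x=18: ŷ = -2 + 5.5·18 = 97; r = 98.8 − 97 = 1.8
x=20: ŷ = -2 + 5.5·20 = 108; r = 103.4 − 108 = -4.6
|r| > 5.2: x=16 (|r|=5.8) → 1

1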